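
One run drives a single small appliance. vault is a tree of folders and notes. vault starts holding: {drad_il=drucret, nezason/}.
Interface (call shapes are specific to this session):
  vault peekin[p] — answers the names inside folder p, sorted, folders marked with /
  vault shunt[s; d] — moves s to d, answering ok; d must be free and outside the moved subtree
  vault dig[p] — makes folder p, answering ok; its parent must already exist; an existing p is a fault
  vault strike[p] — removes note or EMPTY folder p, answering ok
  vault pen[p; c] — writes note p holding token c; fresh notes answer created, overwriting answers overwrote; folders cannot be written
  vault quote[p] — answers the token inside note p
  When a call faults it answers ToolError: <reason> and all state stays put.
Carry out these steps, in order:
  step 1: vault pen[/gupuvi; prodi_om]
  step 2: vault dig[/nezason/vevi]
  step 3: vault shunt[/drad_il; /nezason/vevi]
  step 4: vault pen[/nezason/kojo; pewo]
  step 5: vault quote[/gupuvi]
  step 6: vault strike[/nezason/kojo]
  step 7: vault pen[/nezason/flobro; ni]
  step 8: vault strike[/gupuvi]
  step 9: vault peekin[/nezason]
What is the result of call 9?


> vault pen p=/gupuvi c=prodi_om
  created
> vault dig p=/nezason/vevi
  ok
> vault shunt s=/drad_il d=/nezason/vevi
  ToolError: exists
> vault pen p=/nezason/kojo c=pewo
  created
> vault quote p=/gupuvi
  prodi_om
> vault strike p=/nezason/kojo
  ok
> vault pen p=/nezason/flobro c=ni
  created
> vault strike p=/gupuvi
  ok
> vault peekin p=/nezason
  [flobro, vevi/]

Answer: [flobro, vevi/]


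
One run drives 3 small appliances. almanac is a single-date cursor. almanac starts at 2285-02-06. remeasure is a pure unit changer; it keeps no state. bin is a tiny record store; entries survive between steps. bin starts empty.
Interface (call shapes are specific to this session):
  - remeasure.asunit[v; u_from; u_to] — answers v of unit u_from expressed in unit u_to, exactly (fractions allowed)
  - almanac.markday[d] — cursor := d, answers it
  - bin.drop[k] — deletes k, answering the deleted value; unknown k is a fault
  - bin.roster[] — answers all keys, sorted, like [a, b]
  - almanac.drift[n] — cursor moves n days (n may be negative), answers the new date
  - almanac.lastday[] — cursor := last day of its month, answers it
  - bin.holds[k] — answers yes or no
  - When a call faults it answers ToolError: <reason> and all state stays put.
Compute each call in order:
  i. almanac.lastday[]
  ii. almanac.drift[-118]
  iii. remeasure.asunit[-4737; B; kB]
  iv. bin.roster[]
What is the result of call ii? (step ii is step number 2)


Invoking lastday(), — result: 2285-02-28.
I invoke drift(n→-118), and observe 2284-11-02.
Using asunit(v→-4737, u_from→B, u_to→kB), which returns -4737/1000.
I invoke roster(): [].

Answer: 2284-11-02


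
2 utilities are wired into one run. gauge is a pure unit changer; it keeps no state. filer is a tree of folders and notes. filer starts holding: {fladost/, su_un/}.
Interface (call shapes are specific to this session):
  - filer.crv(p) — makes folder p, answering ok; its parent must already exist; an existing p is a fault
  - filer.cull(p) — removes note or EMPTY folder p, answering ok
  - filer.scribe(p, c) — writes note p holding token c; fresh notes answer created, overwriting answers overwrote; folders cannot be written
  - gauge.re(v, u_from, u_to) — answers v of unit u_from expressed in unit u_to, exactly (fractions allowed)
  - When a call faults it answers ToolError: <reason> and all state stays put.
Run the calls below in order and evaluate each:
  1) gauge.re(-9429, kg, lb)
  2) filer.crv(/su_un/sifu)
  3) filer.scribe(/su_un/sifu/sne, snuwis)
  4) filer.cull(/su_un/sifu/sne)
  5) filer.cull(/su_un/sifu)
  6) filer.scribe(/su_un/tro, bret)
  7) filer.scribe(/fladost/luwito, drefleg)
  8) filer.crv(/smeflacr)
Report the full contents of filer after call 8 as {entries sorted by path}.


Answer: {fladost/, fladost/luwito=drefleg, smeflacr/, su_un/, su_un/tro=bret}

Derivation:
I invoke gauge.re with v='-9429', u_from='kg', u_to='lb', which returns -134700000000/6479891.
I call filer.crv with p='/su_un/sifu', — result: ok.
Then filer.scribe with p='/su_un/sifu/sne', c='snuwis', — result: created.
Now I run filer.cull with p='/su_un/sifu/sne', — result: ok.
I call filer.cull with p='/su_un/sifu', yielding ok.
Then filer.scribe with p='/su_un/tro', c='bret', and observe created.
I use filer.scribe with p='/fladost/luwito', c='drefleg': created.
Invoking filer.crv with p='/smeflacr', and get ok.


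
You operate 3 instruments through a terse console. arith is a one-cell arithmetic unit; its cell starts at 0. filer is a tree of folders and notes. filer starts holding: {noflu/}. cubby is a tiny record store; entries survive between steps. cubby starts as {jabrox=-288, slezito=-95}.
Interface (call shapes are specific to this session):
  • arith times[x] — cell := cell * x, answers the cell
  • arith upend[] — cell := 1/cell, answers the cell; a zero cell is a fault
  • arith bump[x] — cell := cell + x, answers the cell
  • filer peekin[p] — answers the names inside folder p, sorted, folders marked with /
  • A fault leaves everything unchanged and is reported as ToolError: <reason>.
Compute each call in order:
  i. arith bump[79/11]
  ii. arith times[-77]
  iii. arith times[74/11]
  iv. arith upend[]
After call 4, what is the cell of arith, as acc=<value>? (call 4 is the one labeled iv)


Answer: acc=-11/40922

Derivation:
Calling arith bump using 79/11, yielding 79/11.
I call arith times using -77, and observe -553.
Using arith times using 74/11, — result: -40922/11.
I try arith upend, → -11/40922.


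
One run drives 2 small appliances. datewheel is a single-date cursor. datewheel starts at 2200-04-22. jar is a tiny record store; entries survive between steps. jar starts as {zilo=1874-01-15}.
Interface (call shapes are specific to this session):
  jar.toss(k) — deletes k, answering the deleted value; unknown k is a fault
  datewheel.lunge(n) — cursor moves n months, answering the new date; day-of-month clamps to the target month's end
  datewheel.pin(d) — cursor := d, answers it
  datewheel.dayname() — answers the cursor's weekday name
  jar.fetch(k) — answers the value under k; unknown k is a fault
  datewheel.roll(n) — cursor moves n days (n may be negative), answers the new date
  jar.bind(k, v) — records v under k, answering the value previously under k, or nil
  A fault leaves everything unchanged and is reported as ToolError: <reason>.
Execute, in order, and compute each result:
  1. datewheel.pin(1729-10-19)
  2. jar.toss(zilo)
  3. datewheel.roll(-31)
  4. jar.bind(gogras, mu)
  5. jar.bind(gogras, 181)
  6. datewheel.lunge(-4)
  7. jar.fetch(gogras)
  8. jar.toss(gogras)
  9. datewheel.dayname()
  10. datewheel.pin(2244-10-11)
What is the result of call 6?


Answer: 1729-05-18

Derivation:
→ datewheel.pin(d=1729-10-19)
← 1729-10-19
→ jar.toss(k=zilo)
← 1874-01-15
→ datewheel.roll(n=-31)
← 1729-09-18
→ jar.bind(k=gogras, v=mu)
← nil
→ jar.bind(k=gogras, v=181)
← mu
→ datewheel.lunge(n=-4)
← 1729-05-18
→ jar.fetch(k=gogras)
← 181
→ jar.toss(k=gogras)
← 181
→ datewheel.dayname()
← Wednesday
→ datewheel.pin(d=2244-10-11)
← 2244-10-11


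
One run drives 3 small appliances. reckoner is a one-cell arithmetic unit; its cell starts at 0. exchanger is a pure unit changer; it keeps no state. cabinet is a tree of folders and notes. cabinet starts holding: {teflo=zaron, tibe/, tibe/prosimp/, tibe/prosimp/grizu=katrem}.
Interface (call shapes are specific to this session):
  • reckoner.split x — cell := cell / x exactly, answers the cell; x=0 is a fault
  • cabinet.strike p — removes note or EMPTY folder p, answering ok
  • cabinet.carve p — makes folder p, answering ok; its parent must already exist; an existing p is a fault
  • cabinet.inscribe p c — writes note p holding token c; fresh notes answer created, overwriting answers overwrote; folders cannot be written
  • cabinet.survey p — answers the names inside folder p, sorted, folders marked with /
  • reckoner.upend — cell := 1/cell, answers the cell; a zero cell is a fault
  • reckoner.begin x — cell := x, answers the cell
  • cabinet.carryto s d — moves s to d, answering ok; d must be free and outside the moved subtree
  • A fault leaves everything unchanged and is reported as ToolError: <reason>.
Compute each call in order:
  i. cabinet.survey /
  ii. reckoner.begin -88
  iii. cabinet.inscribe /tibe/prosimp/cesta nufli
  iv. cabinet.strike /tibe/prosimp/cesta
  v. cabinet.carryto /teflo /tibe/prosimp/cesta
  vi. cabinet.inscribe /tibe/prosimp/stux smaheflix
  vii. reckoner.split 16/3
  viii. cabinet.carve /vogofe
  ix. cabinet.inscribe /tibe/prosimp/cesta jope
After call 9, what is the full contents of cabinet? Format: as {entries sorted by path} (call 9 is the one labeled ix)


Answer: {tibe/, tibe/prosimp/, tibe/prosimp/cesta=jope, tibe/prosimp/grizu=katrem, tibe/prosimp/stux=smaheflix, vogofe/}

Derivation:
> cabinet.survey p='/'
[out] [teflo, tibe/]
> reckoner.begin x='-88'
[out] -88
> cabinet.inscribe p='/tibe/prosimp/cesta' c='nufli'
[out] created
> cabinet.strike p='/tibe/prosimp/cesta'
[out] ok
> cabinet.carryto s='/teflo' d='/tibe/prosimp/cesta'
[out] ok
> cabinet.inscribe p='/tibe/prosimp/stux' c='smaheflix'
[out] created
> reckoner.split x='16/3'
[out] -33/2
> cabinet.carve p='/vogofe'
[out] ok
> cabinet.inscribe p='/tibe/prosimp/cesta' c='jope'
[out] overwrote


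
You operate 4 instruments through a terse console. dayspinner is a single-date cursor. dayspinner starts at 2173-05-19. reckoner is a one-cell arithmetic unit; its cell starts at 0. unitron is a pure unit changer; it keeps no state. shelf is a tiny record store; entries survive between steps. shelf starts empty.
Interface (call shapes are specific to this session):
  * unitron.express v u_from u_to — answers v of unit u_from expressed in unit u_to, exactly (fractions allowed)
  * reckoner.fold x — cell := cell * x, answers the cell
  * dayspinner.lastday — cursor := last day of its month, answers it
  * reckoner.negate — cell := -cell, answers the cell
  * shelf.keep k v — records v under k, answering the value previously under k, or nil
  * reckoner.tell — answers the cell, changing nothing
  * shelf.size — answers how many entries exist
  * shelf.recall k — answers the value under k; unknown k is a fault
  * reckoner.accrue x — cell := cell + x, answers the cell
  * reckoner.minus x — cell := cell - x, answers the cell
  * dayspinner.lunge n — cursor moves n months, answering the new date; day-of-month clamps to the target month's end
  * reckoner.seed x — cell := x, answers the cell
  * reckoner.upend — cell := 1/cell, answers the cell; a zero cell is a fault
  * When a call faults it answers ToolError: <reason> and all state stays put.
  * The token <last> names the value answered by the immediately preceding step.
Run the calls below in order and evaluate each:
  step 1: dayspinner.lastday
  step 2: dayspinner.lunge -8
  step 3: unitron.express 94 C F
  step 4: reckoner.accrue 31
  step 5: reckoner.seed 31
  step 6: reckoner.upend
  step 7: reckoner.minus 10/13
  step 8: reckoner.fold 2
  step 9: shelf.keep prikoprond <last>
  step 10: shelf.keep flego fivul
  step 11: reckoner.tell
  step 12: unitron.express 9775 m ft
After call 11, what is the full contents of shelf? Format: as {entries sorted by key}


> dayspinner.lastday
:: 2173-05-31
> dayspinner.lunge n='-8'
:: 2172-09-30
> unitron.express v='94' u_from='C' u_to='F'
:: 1006/5
> reckoner.accrue x='31'
:: 31
> reckoner.seed x='31'
:: 31
> reckoner.upend
:: 1/31
> reckoner.minus x='10/13'
:: -297/403
> reckoner.fold x='2'
:: -594/403
> shelf.keep k='prikoprond' v='<last>'
:: nil
> shelf.keep k='flego' v='fivul'
:: nil
> reckoner.tell
:: -594/403
> unitron.express v='9775' u_from='m' u_to='ft'
:: 12218750/381

Answer: {flego=fivul, prikoprond=-594/403}


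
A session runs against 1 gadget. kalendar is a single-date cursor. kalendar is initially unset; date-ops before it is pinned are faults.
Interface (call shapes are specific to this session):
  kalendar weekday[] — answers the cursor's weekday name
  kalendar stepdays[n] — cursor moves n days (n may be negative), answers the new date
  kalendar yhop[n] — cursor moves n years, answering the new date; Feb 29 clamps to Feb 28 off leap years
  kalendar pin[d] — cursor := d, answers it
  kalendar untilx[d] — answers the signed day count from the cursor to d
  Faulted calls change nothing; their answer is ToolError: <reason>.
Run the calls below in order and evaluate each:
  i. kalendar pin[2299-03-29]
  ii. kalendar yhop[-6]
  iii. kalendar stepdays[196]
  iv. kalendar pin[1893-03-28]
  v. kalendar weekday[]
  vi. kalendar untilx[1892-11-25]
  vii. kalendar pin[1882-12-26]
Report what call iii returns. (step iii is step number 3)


Answer: 2293-10-11

Derivation:
>>> kalendar pin d→2299-03-29
[out] 2299-03-29
>>> kalendar yhop n→-6
[out] 2293-03-29
>>> kalendar stepdays n→196
[out] 2293-10-11
>>> kalendar pin d→1893-03-28
[out] 1893-03-28
>>> kalendar weekday
[out] Tuesday
>>> kalendar untilx d→1892-11-25
[out] -123
>>> kalendar pin d→1882-12-26
[out] 1882-12-26


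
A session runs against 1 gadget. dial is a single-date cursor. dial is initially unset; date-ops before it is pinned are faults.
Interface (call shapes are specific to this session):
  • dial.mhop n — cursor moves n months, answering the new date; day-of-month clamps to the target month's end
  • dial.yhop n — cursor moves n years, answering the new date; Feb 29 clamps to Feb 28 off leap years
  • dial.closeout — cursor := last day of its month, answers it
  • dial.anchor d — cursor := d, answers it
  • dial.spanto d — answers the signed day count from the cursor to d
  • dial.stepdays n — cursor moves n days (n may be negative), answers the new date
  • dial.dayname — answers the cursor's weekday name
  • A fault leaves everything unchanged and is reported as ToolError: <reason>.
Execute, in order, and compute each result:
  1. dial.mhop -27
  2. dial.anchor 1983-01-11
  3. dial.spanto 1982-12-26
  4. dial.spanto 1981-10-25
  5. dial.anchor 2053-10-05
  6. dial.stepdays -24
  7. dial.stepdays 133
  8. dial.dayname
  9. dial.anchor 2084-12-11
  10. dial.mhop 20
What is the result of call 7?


Act: dial.mhop[n='-27']
Obs: ToolError: no date set
Act: dial.anchor[d='1983-01-11']
Obs: 1983-01-11
Act: dial.spanto[d='1982-12-26']
Obs: -16
Act: dial.spanto[d='1981-10-25']
Obs: -443
Act: dial.anchor[d='2053-10-05']
Obs: 2053-10-05
Act: dial.stepdays[n='-24']
Obs: 2053-09-11
Act: dial.stepdays[n='133']
Obs: 2054-01-22
Act: dial.dayname[]
Obs: Thursday
Act: dial.anchor[d='2084-12-11']
Obs: 2084-12-11
Act: dial.mhop[n='20']
Obs: 2086-08-11

Answer: 2054-01-22


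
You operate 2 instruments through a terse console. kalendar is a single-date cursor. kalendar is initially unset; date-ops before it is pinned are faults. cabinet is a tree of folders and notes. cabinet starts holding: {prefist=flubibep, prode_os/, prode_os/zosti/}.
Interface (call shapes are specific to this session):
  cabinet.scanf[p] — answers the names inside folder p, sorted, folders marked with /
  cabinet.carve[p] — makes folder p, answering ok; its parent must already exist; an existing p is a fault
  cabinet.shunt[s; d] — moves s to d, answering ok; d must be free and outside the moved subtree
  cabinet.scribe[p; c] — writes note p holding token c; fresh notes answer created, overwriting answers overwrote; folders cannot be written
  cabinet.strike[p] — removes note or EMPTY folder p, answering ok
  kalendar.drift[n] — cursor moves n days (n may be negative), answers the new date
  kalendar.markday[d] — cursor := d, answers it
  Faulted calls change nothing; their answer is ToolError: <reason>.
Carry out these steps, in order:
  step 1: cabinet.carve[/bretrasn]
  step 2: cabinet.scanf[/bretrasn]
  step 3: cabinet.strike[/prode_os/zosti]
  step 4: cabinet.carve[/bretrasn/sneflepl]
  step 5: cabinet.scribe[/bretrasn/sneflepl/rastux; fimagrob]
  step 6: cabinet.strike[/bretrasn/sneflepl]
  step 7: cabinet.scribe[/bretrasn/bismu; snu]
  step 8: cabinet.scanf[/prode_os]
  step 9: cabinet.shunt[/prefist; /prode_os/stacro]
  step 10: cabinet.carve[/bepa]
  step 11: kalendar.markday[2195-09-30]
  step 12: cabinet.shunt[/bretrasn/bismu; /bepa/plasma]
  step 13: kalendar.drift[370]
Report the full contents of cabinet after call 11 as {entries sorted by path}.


Answer: {bepa/, bretrasn/, bretrasn/bismu=snu, bretrasn/sneflepl/, bretrasn/sneflepl/rastux=fimagrob, prode_os/, prode_os/stacro=flubibep}

Derivation:
Using carve(p=/bretrasn), and get ok.
I use scanf(p=/bretrasn), and see [].
I call strike(p=/prode_os/zosti), giving ok.
I run carve(p=/bretrasn/sneflepl), yielding ok.
Using scribe(p=/bretrasn/sneflepl/rastux, c=fimagrob), and observe created.
Calling strike(p=/bretrasn/sneflepl), → ToolError: not empty.
Now I run scribe(p=/bretrasn/bismu, c=snu), and observe created.
Then scanf(p=/prode_os), and observe [].
Then shunt(s=/prefist, d=/prode_os/stacro): ok.
I invoke carve(p=/bepa), — result: ok.
Now I run markday(d=2195-09-30), and observe 2195-09-30.
I run shunt(s=/bretrasn/bismu, d=/bepa/plasma), and observe ok.
I invoke drift(n=370), → 2196-10-04.


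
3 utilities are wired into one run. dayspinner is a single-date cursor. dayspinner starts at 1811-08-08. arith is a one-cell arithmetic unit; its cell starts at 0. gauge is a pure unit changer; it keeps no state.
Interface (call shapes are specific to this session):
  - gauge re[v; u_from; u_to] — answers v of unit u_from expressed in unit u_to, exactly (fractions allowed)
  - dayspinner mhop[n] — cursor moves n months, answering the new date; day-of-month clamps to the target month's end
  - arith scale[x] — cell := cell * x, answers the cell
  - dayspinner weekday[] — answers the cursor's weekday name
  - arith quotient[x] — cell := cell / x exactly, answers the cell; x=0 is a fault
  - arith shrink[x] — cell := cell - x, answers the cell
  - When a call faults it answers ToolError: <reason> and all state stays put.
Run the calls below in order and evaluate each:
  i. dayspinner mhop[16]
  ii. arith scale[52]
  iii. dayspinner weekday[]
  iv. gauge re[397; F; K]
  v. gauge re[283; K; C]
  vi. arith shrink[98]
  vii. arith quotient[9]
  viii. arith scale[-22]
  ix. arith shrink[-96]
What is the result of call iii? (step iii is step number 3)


I invoke dayspinner mhop using n=16, yielding 1812-12-08.
I call arith scale using x=52, → 0.
I run dayspinner weekday(), and observe Tuesday.
I run gauge re using v=397, u_from=F, u_to=K, yielding 85667/180.
I invoke gauge re using v=283, u_from=K, u_to=C, which returns 197/20.
I invoke arith shrink using x=98, giving -98.
Using arith quotient using x=9, and see -98/9.
Next I call arith scale using x=-22, and observe 2156/9.
I run arith shrink using x=-96, → 3020/9.

Answer: Tuesday


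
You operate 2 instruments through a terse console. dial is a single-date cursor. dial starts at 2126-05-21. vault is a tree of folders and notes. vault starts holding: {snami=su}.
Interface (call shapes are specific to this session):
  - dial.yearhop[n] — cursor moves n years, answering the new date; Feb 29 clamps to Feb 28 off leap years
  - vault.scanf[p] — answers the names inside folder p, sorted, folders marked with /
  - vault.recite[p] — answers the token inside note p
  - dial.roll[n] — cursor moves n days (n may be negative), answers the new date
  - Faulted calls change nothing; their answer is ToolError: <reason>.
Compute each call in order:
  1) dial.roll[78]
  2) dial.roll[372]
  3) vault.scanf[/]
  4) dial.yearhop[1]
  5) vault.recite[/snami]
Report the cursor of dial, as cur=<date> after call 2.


Answer: cur=2127-08-14

Derivation:
[in] dial.roll n→78
[out] 2126-08-07
[in] dial.roll n→372
[out] 2127-08-14
[in] vault.scanf p→/
[out] [snami]
[in] dial.yearhop n→1
[out] 2128-08-14
[in] vault.recite p→/snami
[out] su


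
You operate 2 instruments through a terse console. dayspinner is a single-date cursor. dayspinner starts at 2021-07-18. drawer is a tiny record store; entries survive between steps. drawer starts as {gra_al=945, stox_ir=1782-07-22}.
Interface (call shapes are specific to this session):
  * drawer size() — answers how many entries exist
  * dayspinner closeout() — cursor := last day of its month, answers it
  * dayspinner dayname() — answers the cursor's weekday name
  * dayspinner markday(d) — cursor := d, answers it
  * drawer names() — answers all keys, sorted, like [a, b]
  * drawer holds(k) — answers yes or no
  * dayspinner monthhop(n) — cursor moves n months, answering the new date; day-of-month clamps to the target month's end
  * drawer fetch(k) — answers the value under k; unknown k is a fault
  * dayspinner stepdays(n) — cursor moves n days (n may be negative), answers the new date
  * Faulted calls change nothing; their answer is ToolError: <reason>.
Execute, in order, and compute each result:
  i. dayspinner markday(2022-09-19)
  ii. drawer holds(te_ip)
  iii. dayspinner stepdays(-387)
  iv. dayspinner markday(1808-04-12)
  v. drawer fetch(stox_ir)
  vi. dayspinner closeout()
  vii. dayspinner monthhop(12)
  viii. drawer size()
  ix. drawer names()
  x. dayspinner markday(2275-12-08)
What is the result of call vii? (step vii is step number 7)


-- dayspinner markday(d='2022-09-19') : 2022-09-19
-- drawer holds(k='te_ip') : no
-- dayspinner stepdays(n='-387') : 2021-08-28
-- dayspinner markday(d='1808-04-12') : 1808-04-12
-- drawer fetch(k='stox_ir') : 1782-07-22
-- dayspinner closeout() : 1808-04-30
-- dayspinner monthhop(n='12') : 1809-04-30
-- drawer size() : 2
-- drawer names() : [gra_al, stox_ir]
-- dayspinner markday(d='2275-12-08') : 2275-12-08

Answer: 1809-04-30


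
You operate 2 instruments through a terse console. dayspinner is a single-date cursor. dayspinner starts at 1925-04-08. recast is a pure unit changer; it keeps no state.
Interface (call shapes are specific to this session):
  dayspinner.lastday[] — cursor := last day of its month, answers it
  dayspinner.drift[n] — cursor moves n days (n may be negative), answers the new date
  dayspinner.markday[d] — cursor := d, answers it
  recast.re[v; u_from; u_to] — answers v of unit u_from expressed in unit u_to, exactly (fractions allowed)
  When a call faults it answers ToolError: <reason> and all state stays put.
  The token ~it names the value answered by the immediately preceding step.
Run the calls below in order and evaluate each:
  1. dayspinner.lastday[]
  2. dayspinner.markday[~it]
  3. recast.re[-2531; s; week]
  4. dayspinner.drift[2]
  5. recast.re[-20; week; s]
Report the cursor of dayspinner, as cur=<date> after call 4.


I invoke dayspinner.lastday(), giving 1925-04-30.
I use dayspinner.markday using d→~it, → 1925-04-30.
I run recast.re using v→-2531, u_from→s, u_to→week: -2531/604800.
Using dayspinner.drift using n→2, and see 1925-05-02.
I try recast.re using v→-20, u_from→week, u_to→s, and observe -12096000.

Answer: cur=1925-05-02


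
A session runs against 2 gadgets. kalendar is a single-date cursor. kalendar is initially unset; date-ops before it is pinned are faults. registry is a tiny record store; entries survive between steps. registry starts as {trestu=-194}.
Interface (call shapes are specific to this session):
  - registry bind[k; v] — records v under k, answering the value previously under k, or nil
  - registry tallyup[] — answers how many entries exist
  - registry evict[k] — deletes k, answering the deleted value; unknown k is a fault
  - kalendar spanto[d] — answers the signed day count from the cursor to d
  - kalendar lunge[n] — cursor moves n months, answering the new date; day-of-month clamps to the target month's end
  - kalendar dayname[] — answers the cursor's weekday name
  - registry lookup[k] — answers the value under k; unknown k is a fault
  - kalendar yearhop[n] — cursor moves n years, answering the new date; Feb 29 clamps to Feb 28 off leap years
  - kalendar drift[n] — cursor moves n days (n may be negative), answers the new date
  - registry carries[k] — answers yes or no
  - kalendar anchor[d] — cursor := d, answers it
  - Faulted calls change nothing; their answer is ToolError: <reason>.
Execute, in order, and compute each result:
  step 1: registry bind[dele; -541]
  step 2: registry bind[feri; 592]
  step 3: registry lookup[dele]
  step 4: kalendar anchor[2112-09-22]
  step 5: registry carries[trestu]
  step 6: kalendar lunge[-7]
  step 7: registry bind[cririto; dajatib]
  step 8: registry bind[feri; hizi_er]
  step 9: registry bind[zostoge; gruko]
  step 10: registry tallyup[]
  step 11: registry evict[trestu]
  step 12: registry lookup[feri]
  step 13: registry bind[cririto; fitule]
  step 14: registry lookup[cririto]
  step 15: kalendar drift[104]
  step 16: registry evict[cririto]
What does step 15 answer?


Answer: 2112-06-05

Derivation:
→ registry bind(k: dele, v: -541)
← nil
→ registry bind(k: feri, v: 592)
← nil
→ registry lookup(k: dele)
← -541
→ kalendar anchor(d: 2112-09-22)
← 2112-09-22
→ registry carries(k: trestu)
← yes
→ kalendar lunge(n: -7)
← 2112-02-22
→ registry bind(k: cririto, v: dajatib)
← nil
→ registry bind(k: feri, v: hizi_er)
← 592
→ registry bind(k: zostoge, v: gruko)
← nil
→ registry tallyup()
← 5
→ registry evict(k: trestu)
← -194
→ registry lookup(k: feri)
← hizi_er
→ registry bind(k: cririto, v: fitule)
← dajatib
→ registry lookup(k: cririto)
← fitule
→ kalendar drift(n: 104)
← 2112-06-05
→ registry evict(k: cririto)
← fitule


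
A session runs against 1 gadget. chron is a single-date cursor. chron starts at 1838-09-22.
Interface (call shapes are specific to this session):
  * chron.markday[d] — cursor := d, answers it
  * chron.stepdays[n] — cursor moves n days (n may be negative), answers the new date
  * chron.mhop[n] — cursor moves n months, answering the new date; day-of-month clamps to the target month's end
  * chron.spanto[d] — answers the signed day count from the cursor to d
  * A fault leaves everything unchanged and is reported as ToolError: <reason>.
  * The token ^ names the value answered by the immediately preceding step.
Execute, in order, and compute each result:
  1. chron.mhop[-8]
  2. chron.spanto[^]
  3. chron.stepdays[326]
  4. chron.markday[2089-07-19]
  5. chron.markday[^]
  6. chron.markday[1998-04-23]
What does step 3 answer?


·→ chron.mhop(-8)
·← 1838-01-22
·→ chron.spanto(^)
·← 0
·→ chron.stepdays(326)
·← 1838-12-14
·→ chron.markday(2089-07-19)
·← 2089-07-19
·→ chron.markday(^)
·← 2089-07-19
·→ chron.markday(1998-04-23)
·← 1998-04-23

Answer: 1838-12-14


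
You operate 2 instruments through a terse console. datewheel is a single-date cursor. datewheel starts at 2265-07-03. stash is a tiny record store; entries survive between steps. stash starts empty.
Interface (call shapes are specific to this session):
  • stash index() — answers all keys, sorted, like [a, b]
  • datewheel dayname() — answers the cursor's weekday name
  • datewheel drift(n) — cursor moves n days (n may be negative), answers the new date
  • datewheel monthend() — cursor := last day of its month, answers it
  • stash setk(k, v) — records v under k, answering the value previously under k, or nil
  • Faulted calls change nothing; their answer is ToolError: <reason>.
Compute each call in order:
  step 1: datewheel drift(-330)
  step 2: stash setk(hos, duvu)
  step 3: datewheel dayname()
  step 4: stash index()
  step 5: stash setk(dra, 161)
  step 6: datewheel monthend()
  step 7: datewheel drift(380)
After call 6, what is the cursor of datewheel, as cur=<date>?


Answer: cur=2264-08-31

Derivation:
~$ datewheel drift n='-330'
:: 2264-08-07
~$ stash setk k='hos' v='duvu'
:: nil
~$ datewheel dayname
:: Sunday
~$ stash index
:: [hos]
~$ stash setk k='dra' v='161'
:: nil
~$ datewheel monthend
:: 2264-08-31
~$ datewheel drift n='380'
:: 2265-09-15


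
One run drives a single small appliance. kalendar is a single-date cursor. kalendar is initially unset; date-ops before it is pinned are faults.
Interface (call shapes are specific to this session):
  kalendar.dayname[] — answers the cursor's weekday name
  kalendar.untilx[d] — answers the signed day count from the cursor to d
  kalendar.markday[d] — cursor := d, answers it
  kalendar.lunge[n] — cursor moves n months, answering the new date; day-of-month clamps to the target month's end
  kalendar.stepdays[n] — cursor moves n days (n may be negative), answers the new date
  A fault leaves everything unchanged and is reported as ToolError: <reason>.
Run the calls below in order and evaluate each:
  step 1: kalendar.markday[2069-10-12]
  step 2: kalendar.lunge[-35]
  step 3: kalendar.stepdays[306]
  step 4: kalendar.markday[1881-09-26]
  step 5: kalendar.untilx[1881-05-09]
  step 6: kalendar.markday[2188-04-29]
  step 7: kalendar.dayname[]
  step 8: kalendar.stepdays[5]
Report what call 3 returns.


[in] kalendar.markday 2069-10-12
[out] 2069-10-12
[in] kalendar.lunge -35
[out] 2066-11-12
[in] kalendar.stepdays 306
[out] 2067-09-14
[in] kalendar.markday 1881-09-26
[out] 1881-09-26
[in] kalendar.untilx 1881-05-09
[out] -140
[in] kalendar.markday 2188-04-29
[out] 2188-04-29
[in] kalendar.dayname
[out] Tuesday
[in] kalendar.stepdays 5
[out] 2188-05-04

Answer: 2067-09-14


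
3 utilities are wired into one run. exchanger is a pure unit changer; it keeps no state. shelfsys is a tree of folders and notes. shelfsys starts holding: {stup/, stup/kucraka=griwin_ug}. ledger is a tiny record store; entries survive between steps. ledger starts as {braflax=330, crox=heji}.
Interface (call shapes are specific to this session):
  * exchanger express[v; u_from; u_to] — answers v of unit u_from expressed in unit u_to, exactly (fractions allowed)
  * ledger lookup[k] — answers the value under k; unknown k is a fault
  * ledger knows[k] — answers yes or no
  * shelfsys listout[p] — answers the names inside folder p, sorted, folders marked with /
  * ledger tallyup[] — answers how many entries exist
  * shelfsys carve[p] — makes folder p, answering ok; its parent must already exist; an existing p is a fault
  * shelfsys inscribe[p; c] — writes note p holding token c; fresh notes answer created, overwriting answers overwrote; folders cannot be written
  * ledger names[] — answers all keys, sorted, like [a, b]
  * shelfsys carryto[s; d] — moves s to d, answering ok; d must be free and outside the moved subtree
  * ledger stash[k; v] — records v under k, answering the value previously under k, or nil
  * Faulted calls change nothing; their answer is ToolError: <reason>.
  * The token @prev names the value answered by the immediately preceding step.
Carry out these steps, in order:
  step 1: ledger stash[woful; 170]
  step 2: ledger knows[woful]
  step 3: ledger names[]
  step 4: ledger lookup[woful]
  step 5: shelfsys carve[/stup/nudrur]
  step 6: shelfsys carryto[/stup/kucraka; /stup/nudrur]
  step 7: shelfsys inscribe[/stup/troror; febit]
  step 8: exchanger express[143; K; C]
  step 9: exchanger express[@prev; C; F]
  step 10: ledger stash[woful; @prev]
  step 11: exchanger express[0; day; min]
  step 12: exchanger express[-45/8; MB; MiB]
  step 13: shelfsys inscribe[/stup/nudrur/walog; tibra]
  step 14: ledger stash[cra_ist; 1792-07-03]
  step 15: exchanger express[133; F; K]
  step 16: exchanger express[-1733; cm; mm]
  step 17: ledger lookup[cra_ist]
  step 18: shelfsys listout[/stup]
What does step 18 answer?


Answer: [kucraka, nudrur/, troror]

Derivation:
# ledger stash(k→woful, v→170) -> nil
# ledger knows(k→woful) -> yes
# ledger names() -> [braflax, crox, woful]
# ledger lookup(k→woful) -> 170
# shelfsys carve(p→/stup/nudrur) -> ok
# shelfsys carryto(s→/stup/kucraka, d→/stup/nudrur) -> ToolError: exists
# shelfsys inscribe(p→/stup/troror, c→febit) -> created
# exchanger express(v→143, u_from→K, u_to→C) -> -2603/20
# exchanger express(v→@prev, u_from→C, u_to→F) -> -20227/100
# ledger stash(k→woful, v→@prev) -> 170
# exchanger express(v→0, u_from→day, u_to→min) -> 0
# exchanger express(v→-45/8, u_from→MB, u_to→MiB) -> -703125/131072
# shelfsys inscribe(p→/stup/nudrur/walog, c→tibra) -> created
# ledger stash(k→cra_ist, v→1792-07-03) -> nil
# exchanger express(v→133, u_from→F, u_to→K) -> 59267/180
# exchanger express(v→-1733, u_from→cm, u_to→mm) -> -17330
# ledger lookup(k→cra_ist) -> 1792-07-03
# shelfsys listout(p→/stup) -> [kucraka, nudrur/, troror]


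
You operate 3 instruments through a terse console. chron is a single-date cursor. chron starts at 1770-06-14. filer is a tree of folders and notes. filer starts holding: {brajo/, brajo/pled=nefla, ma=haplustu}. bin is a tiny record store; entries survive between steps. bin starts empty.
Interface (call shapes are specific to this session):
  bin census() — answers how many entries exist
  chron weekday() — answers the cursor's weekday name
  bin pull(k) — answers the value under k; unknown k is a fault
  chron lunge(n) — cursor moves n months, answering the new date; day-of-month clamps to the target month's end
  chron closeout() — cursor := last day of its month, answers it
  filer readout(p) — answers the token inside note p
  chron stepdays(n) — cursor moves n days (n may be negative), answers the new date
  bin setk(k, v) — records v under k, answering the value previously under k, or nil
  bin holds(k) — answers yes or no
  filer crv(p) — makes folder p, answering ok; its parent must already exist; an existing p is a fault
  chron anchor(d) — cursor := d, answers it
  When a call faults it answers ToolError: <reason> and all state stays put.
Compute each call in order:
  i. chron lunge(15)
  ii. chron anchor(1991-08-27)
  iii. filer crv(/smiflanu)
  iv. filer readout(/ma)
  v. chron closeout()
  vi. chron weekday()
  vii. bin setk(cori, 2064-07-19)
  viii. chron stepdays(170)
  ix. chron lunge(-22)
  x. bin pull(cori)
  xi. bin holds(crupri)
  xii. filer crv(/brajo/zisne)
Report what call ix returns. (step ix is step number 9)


Answer: 1990-04-17

Derivation:
Calling chron lunge on 15, → 1771-09-14.
I try chron anchor on 1991-08-27: 1991-08-27.
Now I run filer crv on /smiflanu, and get ok.
I invoke filer readout on /ma, yielding haplustu.
I invoke chron closeout(), and observe 1991-08-31.
I use chron weekday: Saturday.
I invoke bin setk on cori, 2064-07-19, giving nil.
I call chron stepdays on 170, and see 1992-02-17.
I invoke chron lunge on -22, and observe 1990-04-17.
Then bin pull on cori, which returns 2064-07-19.
Next I call bin holds on crupri, and observe no.
Using filer crv on /brajo/zisne, — result: ok.


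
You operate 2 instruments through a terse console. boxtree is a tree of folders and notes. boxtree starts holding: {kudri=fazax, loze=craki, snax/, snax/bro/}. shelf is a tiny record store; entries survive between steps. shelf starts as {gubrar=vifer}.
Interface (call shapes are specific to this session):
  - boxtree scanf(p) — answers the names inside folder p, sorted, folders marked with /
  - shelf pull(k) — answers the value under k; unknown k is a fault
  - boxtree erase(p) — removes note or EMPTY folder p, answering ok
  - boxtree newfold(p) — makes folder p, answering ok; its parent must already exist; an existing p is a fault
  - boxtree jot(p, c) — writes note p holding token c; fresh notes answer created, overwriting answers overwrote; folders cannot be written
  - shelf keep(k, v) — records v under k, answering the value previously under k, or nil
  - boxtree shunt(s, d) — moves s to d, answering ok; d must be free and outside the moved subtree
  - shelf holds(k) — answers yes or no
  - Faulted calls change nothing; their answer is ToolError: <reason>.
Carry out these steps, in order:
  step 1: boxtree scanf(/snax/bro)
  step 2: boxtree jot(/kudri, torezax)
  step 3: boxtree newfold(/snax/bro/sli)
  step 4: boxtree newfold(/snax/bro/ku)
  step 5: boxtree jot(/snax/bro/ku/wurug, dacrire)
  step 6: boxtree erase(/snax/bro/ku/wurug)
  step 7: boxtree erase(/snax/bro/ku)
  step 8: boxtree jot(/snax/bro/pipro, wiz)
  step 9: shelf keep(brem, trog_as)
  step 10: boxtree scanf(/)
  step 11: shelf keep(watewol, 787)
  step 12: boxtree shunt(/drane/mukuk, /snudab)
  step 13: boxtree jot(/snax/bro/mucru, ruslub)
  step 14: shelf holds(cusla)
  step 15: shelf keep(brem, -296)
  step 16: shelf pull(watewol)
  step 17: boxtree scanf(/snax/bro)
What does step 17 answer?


CALL boxtree scanf[p→/snax/bro]
RET  []
CALL boxtree jot[p→/kudri; c→torezax]
RET  overwrote
CALL boxtree newfold[p→/snax/bro/sli]
RET  ok
CALL boxtree newfold[p→/snax/bro/ku]
RET  ok
CALL boxtree jot[p→/snax/bro/ku/wurug; c→dacrire]
RET  created
CALL boxtree erase[p→/snax/bro/ku/wurug]
RET  ok
CALL boxtree erase[p→/snax/bro/ku]
RET  ok
CALL boxtree jot[p→/snax/bro/pipro; c→wiz]
RET  created
CALL shelf keep[k→brem; v→trog_as]
RET  nil
CALL boxtree scanf[p→/]
RET  [kudri, loze, snax/]
CALL shelf keep[k→watewol; v→787]
RET  nil
CALL boxtree shunt[s→/drane/mukuk; d→/snudab]
RET  ToolError: not found
CALL boxtree jot[p→/snax/bro/mucru; c→ruslub]
RET  created
CALL shelf holds[k→cusla]
RET  no
CALL shelf keep[k→brem; v→-296]
RET  trog_as
CALL shelf pull[k→watewol]
RET  787
CALL boxtree scanf[p→/snax/bro]
RET  [mucru, pipro, sli/]

Answer: [mucru, pipro, sli/]


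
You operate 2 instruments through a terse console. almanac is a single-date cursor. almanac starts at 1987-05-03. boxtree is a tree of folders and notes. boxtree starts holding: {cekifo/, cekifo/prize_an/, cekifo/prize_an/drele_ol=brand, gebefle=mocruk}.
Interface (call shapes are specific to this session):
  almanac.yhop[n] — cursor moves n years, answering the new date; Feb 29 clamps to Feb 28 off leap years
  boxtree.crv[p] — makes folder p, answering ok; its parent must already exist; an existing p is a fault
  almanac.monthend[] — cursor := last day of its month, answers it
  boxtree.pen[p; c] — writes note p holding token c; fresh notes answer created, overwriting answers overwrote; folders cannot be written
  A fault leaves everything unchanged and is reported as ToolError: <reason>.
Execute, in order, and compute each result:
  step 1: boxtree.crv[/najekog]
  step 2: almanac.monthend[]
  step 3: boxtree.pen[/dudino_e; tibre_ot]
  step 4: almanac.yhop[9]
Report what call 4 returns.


Do: crv[p=/najekog]
See: ok
Do: monthend[]
See: 1987-05-31
Do: pen[p=/dudino_e; c=tibre_ot]
See: created
Do: yhop[n=9]
See: 1996-05-31

Answer: 1996-05-31


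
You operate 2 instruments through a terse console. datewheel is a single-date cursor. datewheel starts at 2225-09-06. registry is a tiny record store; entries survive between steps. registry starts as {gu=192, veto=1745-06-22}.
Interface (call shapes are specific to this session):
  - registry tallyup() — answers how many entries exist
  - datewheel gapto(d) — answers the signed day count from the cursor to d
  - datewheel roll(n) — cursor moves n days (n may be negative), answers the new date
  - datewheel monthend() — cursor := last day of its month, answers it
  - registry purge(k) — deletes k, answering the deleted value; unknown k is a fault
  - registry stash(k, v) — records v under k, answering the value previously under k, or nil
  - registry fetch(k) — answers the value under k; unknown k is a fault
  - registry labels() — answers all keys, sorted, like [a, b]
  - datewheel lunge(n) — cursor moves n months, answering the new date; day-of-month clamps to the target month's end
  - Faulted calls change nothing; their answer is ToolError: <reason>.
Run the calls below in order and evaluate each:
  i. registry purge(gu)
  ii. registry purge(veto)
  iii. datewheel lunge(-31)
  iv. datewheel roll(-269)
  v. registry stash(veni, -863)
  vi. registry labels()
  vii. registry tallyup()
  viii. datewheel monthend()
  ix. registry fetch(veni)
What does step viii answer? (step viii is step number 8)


~$ registry purge k: gu
:: 192
~$ registry purge k: veto
:: 1745-06-22
~$ datewheel lunge n: -31
:: 2223-02-06
~$ datewheel roll n: -269
:: 2222-05-13
~$ registry stash k: veni v: -863
:: nil
~$ registry labels
:: [veni]
~$ registry tallyup
:: 1
~$ datewheel monthend
:: 2222-05-31
~$ registry fetch k: veni
:: -863

Answer: 2222-05-31
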